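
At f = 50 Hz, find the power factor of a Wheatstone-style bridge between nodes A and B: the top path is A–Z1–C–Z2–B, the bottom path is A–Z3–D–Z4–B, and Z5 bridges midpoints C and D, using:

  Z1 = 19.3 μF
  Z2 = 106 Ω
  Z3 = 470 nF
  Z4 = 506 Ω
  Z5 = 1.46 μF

Step 1 — Angular frequency: ω = 2π·f = 2π·50 = 314.2 rad/s.
Step 2 — Component impedances:
  Z1: Z = 1/(jωC) = -j/(ω·C) = 0 - j164.9 Ω
  Z2: Z = R = 106 Ω
  Z3: Z = 1/(jωC) = -j/(ω·C) = 0 - j6773 Ω
  Z4: Z = R = 506 Ω
  Z5: Z = 1/(jωC) = -j/(ω·C) = 0 - j2180 Ω
Step 3 — Bridge requires nodal analysis (the Z5 bridge couples midpoints C and D, so the two paths cannot be reduced to a simple series/parallel combination). Setting node B to ground and injecting 1 A at node A, the 3-node admittance system at A, C, D solves to V_A = Z_AB = 99.67 - j165.4 Ω = 193.1∠-58.9° Ω.
Step 4 — Power factor: PF = cos(φ) = Re(Z)/|Z| = 99.669/193.15 = 0.516.
Step 5 — Type: Im(Z) = -165.4 ⇒ leading (phase φ = -58.9°).

PF = 0.516 (leading, φ = -58.9°)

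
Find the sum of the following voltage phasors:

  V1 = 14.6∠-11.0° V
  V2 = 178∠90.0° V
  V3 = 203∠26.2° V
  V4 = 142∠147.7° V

Step 1 — Convert each phasor to rectangular form:
  V1 = 14.6·(cos(-11.0°) + j·sin(-11.0°)) = 14.33 - j2.786 V
  V2 = 178·(cos(90.0°) + j·sin(90.0°)) = 0 + j178 V
  V3 = 203·(cos(26.2°) + j·sin(26.2°)) = 182.1 + j89.63 V
  V4 = 142·(cos(147.7°) + j·sin(147.7°)) = -120 + j75.88 V
Step 2 — Sum components: V_total = 76.45 + j340.7 V.
Step 3 — Convert to polar: |V_total| = 349.2 V, ∠V_total = 77.4°.

V_total = 349.2∠77.4° V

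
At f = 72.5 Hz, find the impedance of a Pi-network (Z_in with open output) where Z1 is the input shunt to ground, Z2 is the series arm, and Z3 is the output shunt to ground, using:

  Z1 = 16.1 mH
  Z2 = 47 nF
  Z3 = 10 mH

Step 1 — Angular frequency: ω = 2π·f = 2π·72.5 = 455.5 rad/s.
Step 2 — Component impedances:
  Z1: Z = jωL = j·455.5·0.0161 = 0 + j7.334 Ω
  Z2: Z = 1/(jωC) = -j/(ω·C) = 0 - j4.671e+04 Ω
  Z3: Z = jωL = j·455.5·0.01 = 0 + j4.555 Ω
Step 3 — With open output, the series arm Z2 and the output shunt Z3 appear in series to ground: Z2 + Z3 = 0 - j4.67e+04 Ω.
Step 4 — Parallel with input shunt Z1: Z_in = Z1 || (Z2 + Z3) = 0 + j7.335 Ω = 7.335∠90.0° Ω.

Z = 0 + j7.335 Ω = 7.335∠90.0° Ω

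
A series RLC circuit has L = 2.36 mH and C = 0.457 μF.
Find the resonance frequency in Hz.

Step 1 — Resonance condition Im(Z)=0 gives ω₀ = 1/√(LC).
Step 2 — ω₀ = 1/√(0.00236·4.57e-07) = 3.045e+04 rad/s.
Step 3 — f₀ = ω₀/(2π) = 4846 Hz.

f₀ = 4846 Hz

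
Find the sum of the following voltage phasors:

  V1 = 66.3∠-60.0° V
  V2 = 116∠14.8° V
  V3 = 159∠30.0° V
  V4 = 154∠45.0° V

Step 1 — Convert each phasor to rectangular form:
  V1 = 66.3·(cos(-60.0°) + j·sin(-60.0°)) = 33.15 - j57.42 V
  V2 = 116·(cos(14.8°) + j·sin(14.8°)) = 112.2 + j29.63 V
  V3 = 159·(cos(30.0°) + j·sin(30.0°)) = 137.7 + j79.5 V
  V4 = 154·(cos(45.0°) + j·sin(45.0°)) = 108.9 + j108.9 V
Step 2 — Sum components: V_total = 391.9 + j160.6 V.
Step 3 — Convert to polar: |V_total| = 423.5 V, ∠V_total = 22.3°.

V_total = 423.5∠22.3° V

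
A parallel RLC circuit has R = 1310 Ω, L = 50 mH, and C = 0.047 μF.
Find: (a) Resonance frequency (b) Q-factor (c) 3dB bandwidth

Step 1 — Resonance: ω₀ = 1/√(LC) = 1/√(0.05·4.7e-08) = 2.063e+04 rad/s.
Step 2 — f₀ = ω₀/(2π) = 3283 Hz.
Step 3 — Parallel Q: Q = R/(ω₀L) = 1310/(2.063e+04·0.05) = 1.27.
Step 4 — Bandwidth: Δω = ω₀/Q = 1.624e+04 rad/s; BW = Δω/(2π) = 2585 Hz.

(a) f₀ = 3283 Hz  (b) Q = 1.27  (c) BW = 2585 Hz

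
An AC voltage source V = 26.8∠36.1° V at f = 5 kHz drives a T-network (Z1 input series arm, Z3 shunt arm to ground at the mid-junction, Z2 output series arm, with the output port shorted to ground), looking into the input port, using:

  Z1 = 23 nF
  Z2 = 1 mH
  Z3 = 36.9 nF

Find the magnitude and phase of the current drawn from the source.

Step 1 — Angular frequency: ω = 2π·f = 2π·5000 = 3.142e+04 rad/s.
Step 2 — Component impedances:
  Z1: Z = 1/(jωC) = -j/(ω·C) = 0 - j1384 Ω
  Z2: Z = jωL = j·3.142e+04·0.001 = 0 + j31.42 Ω
  Z3: Z = 1/(jωC) = -j/(ω·C) = 0 - j862.6 Ω
Step 3 — With the output port shorted to ground, the output series arm Z2 runs from the junction to ground; the shunt arm Z3 also runs from the junction to ground. They appear in parallel: Z3 || Z2 = 0 + j32.6 Ω.
Step 4 — Series with input arm Z1: Z_in = Z1 + (Z3 || Z2) = 0 - j1351 Ω = 1351∠-90.0° Ω.
Step 5 — Source phasor: V = 26.8∠36.1° V = 21.65 + j15.79 V.
Step 6 — Ohm's law: I = V / Z_total = (21.65 + j15.79) / (0 - j1351) = -0.01168 + j0.01602 A.
Step 7 — Convert to polar: |I| = 0.01983 A, ∠I = 126.1°.

I = 0.01983∠126.1° A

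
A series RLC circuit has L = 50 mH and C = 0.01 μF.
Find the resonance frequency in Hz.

Step 1 — Resonance condition Im(Z)=0 gives ω₀ = 1/√(LC).
Step 2 — ω₀ = 1/√(0.05·1e-08) = 4.472e+04 rad/s.
Step 3 — f₀ = ω₀/(2π) = 7118 Hz.

f₀ = 7118 Hz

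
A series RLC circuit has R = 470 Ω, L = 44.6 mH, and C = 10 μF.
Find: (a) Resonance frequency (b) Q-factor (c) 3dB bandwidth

Step 1 — Resonance: ω₀ = 1/√(LC) = 1/√(0.0446·1e-05) = 1497 rad/s.
Step 2 — f₀ = ω₀/(2π) = 238.3 Hz.
Step 3 — Series Q: Q = ω₀L/R = 1497·0.0446/470 = 0.1421.
Step 4 — Bandwidth: Δω = ω₀/Q = 1.054e+04 rad/s; BW = Δω/(2π) = 1677 Hz.

(a) f₀ = 238.3 Hz  (b) Q = 0.1421  (c) BW = 1677 Hz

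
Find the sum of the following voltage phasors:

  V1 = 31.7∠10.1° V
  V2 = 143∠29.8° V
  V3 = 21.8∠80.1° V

Step 1 — Convert each phasor to rectangular form:
  V1 = 31.7·(cos(10.1°) + j·sin(10.1°)) = 31.21 + j5.559 V
  V2 = 143·(cos(29.8°) + j·sin(29.8°)) = 124.1 + j71.07 V
  V3 = 21.8·(cos(80.1°) + j·sin(80.1°)) = 3.748 + j21.48 V
Step 2 — Sum components: V_total = 159 + j98.1 V.
Step 3 — Convert to polar: |V_total| = 186.9 V, ∠V_total = 31.7°.

V_total = 186.9∠31.7° V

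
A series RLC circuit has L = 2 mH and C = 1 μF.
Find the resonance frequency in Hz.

Step 1 — Resonance condition Im(Z)=0 gives ω₀ = 1/√(LC).
Step 2 — ω₀ = 1/√(0.002·1e-06) = 2.236e+04 rad/s.
Step 3 — f₀ = ω₀/(2π) = 3559 Hz.

f₀ = 3559 Hz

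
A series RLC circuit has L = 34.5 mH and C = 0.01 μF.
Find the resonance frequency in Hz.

Step 1 — Resonance condition Im(Z)=0 gives ω₀ = 1/√(LC).
Step 2 — ω₀ = 1/√(0.0345·1e-08) = 5.384e+04 rad/s.
Step 3 — f₀ = ω₀/(2π) = 8569 Hz.

f₀ = 8569 Hz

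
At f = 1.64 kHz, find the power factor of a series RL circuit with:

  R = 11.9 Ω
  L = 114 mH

Step 1 — Angular frequency: ω = 2π·f = 2π·1640 = 1.03e+04 rad/s.
Step 2 — Component impedances:
  R: Z = R = 11.9 Ω
  L: Z = jωL = j·1.03e+04·0.114 = 0 + j1175 Ω
Step 3 — Series combination: Z_total = R + L = 11.9 + j1175 Ω = 1175∠89.4° Ω.
Step 4 — Power factor: PF = cos(φ) = Re(Z)/|Z| = 11.9/1175 = 0.01013.
Step 5 — Type: Im(Z) = 1175 ⇒ lagging (phase φ = 89.4°).

PF = 0.01013 (lagging, φ = 89.4°)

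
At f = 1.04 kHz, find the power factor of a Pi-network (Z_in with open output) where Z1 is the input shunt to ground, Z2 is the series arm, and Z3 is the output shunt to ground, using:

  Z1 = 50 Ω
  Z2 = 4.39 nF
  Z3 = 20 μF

Step 1 — Angular frequency: ω = 2π·f = 2π·1040 = 6535 rad/s.
Step 2 — Component impedances:
  Z1: Z = R = 50 Ω
  Z2: Z = 1/(jωC) = -j/(ω·C) = 0 - j3.486e+04 Ω
  Z3: Z = 1/(jωC) = -j/(ω·C) = 0 - j7.652 Ω
Step 3 — With open output, the series arm Z2 and the output shunt Z3 appear in series to ground: Z2 + Z3 = 0 - j3.487e+04 Ω.
Step 4 — Parallel with input shunt Z1: Z_in = Z1 || (Z2 + Z3) = 50 - j0.0717 Ω = 50∠-0.1° Ω.
Step 5 — Power factor: PF = cos(φ) = Re(Z)/|Z| = 50/50 = 1.
Step 6 — Type: Im(Z) = -0.0717 ⇒ leading (phase φ = -0.1°).

PF = 1 (leading, φ = -0.1°)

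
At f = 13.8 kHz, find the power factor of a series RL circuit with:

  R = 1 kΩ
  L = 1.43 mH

Step 1 — Angular frequency: ω = 2π·f = 2π·1.38e+04 = 8.671e+04 rad/s.
Step 2 — Component impedances:
  R: Z = R = 1000 Ω
  L: Z = jωL = j·8.671e+04·0.00143 = 0 + j124 Ω
Step 3 — Series combination: Z_total = R + L = 1000 + j124 Ω = 1008∠7.1° Ω.
Step 4 — Power factor: PF = cos(φ) = Re(Z)/|Z| = 1000/1007.7 = 0.9924.
Step 5 — Type: Im(Z) = 124 ⇒ lagging (phase φ = 7.1°).

PF = 0.9924 (lagging, φ = 7.1°)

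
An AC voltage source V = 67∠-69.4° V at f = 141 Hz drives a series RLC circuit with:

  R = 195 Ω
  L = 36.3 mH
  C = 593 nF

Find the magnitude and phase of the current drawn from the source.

Step 1 — Angular frequency: ω = 2π·f = 2π·141 = 885.9 rad/s.
Step 2 — Component impedances:
  R: Z = R = 195 Ω
  L: Z = jωL = j·885.9·0.0363 = 0 + j32.16 Ω
  C: Z = 1/(jωC) = -j/(ω·C) = 0 - j1903 Ω
Step 3 — Series combination: Z_total = R + L + C = 195 - j1871 Ω = 1881∠-84.1° Ω.
Step 4 — Source phasor: V = 67∠-69.4° V = 23.57 - j62.72 V.
Step 5 — Ohm's law: I = V / Z_total = (23.57 - j62.72) / (195 - j1871) = 0.03445 + j0.009007 A.
Step 6 — Convert to polar: |I| = 0.03561 A, ∠I = 14.7°.

I = 0.03561∠14.7° A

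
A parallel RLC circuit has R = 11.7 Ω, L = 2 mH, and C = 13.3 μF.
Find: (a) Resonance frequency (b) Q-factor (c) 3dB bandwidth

Step 1 — Resonance: ω₀ = 1/√(LC) = 1/√(0.002·1.33e-05) = 6131 rad/s.
Step 2 — f₀ = ω₀/(2π) = 975.8 Hz.
Step 3 — Parallel Q: Q = R/(ω₀L) = 11.7/(6131·0.002) = 0.9541.
Step 4 — Bandwidth: Δω = ω₀/Q = 6426 rad/s; BW = Δω/(2π) = 1023 Hz.

(a) f₀ = 975.8 Hz  (b) Q = 0.9541  (c) BW = 1023 Hz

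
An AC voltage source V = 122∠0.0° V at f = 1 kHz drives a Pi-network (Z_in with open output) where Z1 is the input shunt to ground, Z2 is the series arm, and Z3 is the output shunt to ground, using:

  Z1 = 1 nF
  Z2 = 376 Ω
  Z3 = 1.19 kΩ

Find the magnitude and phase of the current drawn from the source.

Step 1 — Angular frequency: ω = 2π·f = 2π·1000 = 6283 rad/s.
Step 2 — Component impedances:
  Z1: Z = 1/(jωC) = -j/(ω·C) = 0 - j1.592e+05 Ω
  Z2: Z = R = 376 Ω
  Z3: Z = R = 1190 Ω
Step 3 — With open output, the series arm Z2 and the output shunt Z3 appear in series to ground: Z2 + Z3 = 1566 Ω.
Step 4 — Parallel with input shunt Z1: Z_in = Z1 || (Z2 + Z3) = 1566 - j15.41 Ω = 1566∠-0.6° Ω.
Step 5 — Source phasor: V = 122∠0.0° V = 122 V.
Step 6 — Ohm's law: I = V / Z_total = (122) / (1566 - j15.41) = 0.07791 + j0.0007665 A.
Step 7 — Convert to polar: |I| = 0.07791 A, ∠I = 0.6°.

I = 0.07791∠0.6° A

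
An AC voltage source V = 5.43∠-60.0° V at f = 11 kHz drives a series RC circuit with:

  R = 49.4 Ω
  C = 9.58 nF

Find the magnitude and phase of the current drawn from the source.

Step 1 — Angular frequency: ω = 2π·f = 2π·1.1e+04 = 6.912e+04 rad/s.
Step 2 — Component impedances:
  R: Z = R = 49.4 Ω
  C: Z = 1/(jωC) = -j/(ω·C) = 0 - j1510 Ω
Step 3 — Series combination: Z_total = R + C = 49.4 - j1510 Ω = 1511∠-88.1° Ω.
Step 4 — Source phasor: V = 5.43∠-60.0° V = 2.715 - j4.703 V.
Step 5 — Ohm's law: I = V / Z_total = (2.715 - j4.703) / (49.4 - j1510) = 0.003169 + j0.001694 A.
Step 6 — Convert to polar: |I| = 0.003593 A, ∠I = 28.1°.

I = 0.003593∠28.1° A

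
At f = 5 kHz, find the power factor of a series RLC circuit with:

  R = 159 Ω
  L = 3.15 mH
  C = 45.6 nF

Step 1 — Angular frequency: ω = 2π·f = 2π·5000 = 3.142e+04 rad/s.
Step 2 — Component impedances:
  R: Z = R = 159 Ω
  L: Z = jωL = j·3.142e+04·0.00315 = 0 + j98.96 Ω
  C: Z = 1/(jωC) = -j/(ω·C) = 0 - j698 Ω
Step 3 — Series combination: Z_total = R + L + C = 159 - j599.1 Ω = 619.8∠-75.1° Ω.
Step 4 — Power factor: PF = cos(φ) = Re(Z)/|Z| = 159/619.8 = 0.2565.
Step 5 — Type: Im(Z) = -599.1 ⇒ leading (phase φ = -75.1°).

PF = 0.2565 (leading, φ = -75.1°)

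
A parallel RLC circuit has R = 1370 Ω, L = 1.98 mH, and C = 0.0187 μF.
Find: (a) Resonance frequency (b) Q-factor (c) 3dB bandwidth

Step 1 — Resonance: ω₀ = 1/√(LC) = 1/√(0.00198·1.87e-08) = 1.643e+05 rad/s.
Step 2 — f₀ = ω₀/(2π) = 2.616e+04 Hz.
Step 3 — Parallel Q: Q = R/(ω₀L) = 1370/(1.643e+05·0.00198) = 4.21.
Step 4 — Bandwidth: Δω = ω₀/Q = 3.903e+04 rad/s; BW = Δω/(2π) = 6212 Hz.

(a) f₀ = 2.616e+04 Hz  (b) Q = 4.21  (c) BW = 6212 Hz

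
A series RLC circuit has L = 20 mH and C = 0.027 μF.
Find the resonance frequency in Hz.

Step 1 — Resonance condition Im(Z)=0 gives ω₀ = 1/√(LC).
Step 2 — ω₀ = 1/√(0.02·2.7e-08) = 4.303e+04 rad/s.
Step 3 — f₀ = ω₀/(2π) = 6849 Hz.

f₀ = 6849 Hz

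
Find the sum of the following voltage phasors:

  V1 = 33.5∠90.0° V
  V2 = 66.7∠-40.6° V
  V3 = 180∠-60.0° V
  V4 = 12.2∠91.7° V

Step 1 — Convert each phasor to rectangular form:
  V1 = 33.5·(cos(90.0°) + j·sin(90.0°)) = 0 + j33.5 V
  V2 = 66.7·(cos(-40.6°) + j·sin(-40.6°)) = 50.64 - j43.41 V
  V3 = 180·(cos(-60.0°) + j·sin(-60.0°)) = 90 - j155.9 V
  V4 = 12.2·(cos(91.7°) + j·sin(91.7°)) = -0.3619 + j12.19 V
Step 2 — Sum components: V_total = 140.3 - j153.6 V.
Step 3 — Convert to polar: |V_total| = 208 V, ∠V_total = -47.6°.

V_total = 208∠-47.6° V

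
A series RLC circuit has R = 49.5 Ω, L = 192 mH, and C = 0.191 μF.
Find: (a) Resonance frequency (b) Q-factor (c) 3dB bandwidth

Step 1 — Resonance: ω₀ = 1/√(LC) = 1/√(0.192·1.91e-07) = 5222 rad/s.
Step 2 — f₀ = ω₀/(2π) = 831.1 Hz.
Step 3 — Series Q: Q = ω₀L/R = 5222·0.192/49.5 = 20.25.
Step 4 — Bandwidth: Δω = ω₀/Q = 257.8 rad/s; BW = Δω/(2π) = 41.03 Hz.

(a) f₀ = 831.1 Hz  (b) Q = 20.25  (c) BW = 41.03 Hz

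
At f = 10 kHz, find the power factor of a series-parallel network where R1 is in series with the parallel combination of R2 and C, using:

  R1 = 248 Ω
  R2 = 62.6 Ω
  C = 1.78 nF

Step 1 — Angular frequency: ω = 2π·f = 2π·1e+04 = 6.283e+04 rad/s.
Step 2 — Component impedances:
  R1: Z = R = 248 Ω
  R2: Z = R = 62.6 Ω
  C: Z = 1/(jωC) = -j/(ω·C) = 0 - j8941 Ω
Step 3 — Parallel branch: R2 || C = 1/(1/R2 + 1/C) = 62.6 - j0.4383 Ω.
Step 4 — Series with R1: Z_total = R1 + (R2 || C) = 310.6 - j0.4383 Ω = 310.6∠-0.1° Ω.
Step 5 — Power factor: PF = cos(φ) = Re(Z)/|Z| = 310.6/310.6 = 1.
Step 6 — Type: Im(Z) = -0.4383 ⇒ leading (phase φ = -0.1°).

PF = 1 (leading, φ = -0.1°)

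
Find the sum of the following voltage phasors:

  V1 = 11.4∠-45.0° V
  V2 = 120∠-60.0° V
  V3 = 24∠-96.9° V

Step 1 — Convert each phasor to rectangular form:
  V1 = 11.4·(cos(-45.0°) + j·sin(-45.0°)) = 8.061 - j8.061 V
  V2 = 120·(cos(-60.0°) + j·sin(-60.0°)) = 60 - j103.9 V
  V3 = 24·(cos(-96.9°) + j·sin(-96.9°)) = -2.883 - j23.83 V
Step 2 — Sum components: V_total = 65.18 - j135.8 V.
Step 3 — Convert to polar: |V_total| = 150.6 V, ∠V_total = -64.4°.

V_total = 150.6∠-64.4° V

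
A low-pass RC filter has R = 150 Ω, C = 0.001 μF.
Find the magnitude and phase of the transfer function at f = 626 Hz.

Step 1 — Angular frequency: ω = 2π·626 = 3933 rad/s.
Step 2 — Transfer function: H(jω) = 1/(1 + jωRC).
Step 3 — Denominator: 1 + jωRC = 1 + j·3933·150·1e-09 = 1 + j0.00059.
Step 4 — H = 1 - j0.00059.
Step 5 — Magnitude: |H| = 1 (-0.0 dB); phase: φ = -0.0°.

|H| = 1 (-0.0 dB), φ = -0.0°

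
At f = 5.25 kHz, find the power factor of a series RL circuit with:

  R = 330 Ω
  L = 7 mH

Step 1 — Angular frequency: ω = 2π·f = 2π·5250 = 3.299e+04 rad/s.
Step 2 — Component impedances:
  R: Z = R = 330 Ω
  L: Z = jωL = j·3.299e+04·0.007 = 0 + j230.9 Ω
Step 3 — Series combination: Z_total = R + L = 330 + j230.9 Ω = 402.8∠35.0° Ω.
Step 4 — Power factor: PF = cos(φ) = Re(Z)/|Z| = 330/402.8 = 0.8193.
Step 5 — Type: Im(Z) = 230.9 ⇒ lagging (phase φ = 35.0°).

PF = 0.8193 (lagging, φ = 35.0°)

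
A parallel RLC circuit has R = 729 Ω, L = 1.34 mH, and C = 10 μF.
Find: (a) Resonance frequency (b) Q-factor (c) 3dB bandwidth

Step 1 — Resonance: ω₀ = 1/√(LC) = 1/√(0.00134·1e-05) = 8639 rad/s.
Step 2 — f₀ = ω₀/(2π) = 1375 Hz.
Step 3 — Parallel Q: Q = R/(ω₀L) = 729/(8639·0.00134) = 62.98.
Step 4 — Bandwidth: Δω = ω₀/Q = 137.2 rad/s; BW = Δω/(2π) = 21.83 Hz.

(a) f₀ = 1375 Hz  (b) Q = 62.98  (c) BW = 21.83 Hz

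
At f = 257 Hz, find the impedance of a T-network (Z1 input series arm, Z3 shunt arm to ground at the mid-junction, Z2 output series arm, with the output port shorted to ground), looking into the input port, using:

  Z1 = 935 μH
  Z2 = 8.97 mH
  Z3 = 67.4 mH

Step 1 — Angular frequency: ω = 2π·f = 2π·257 = 1615 rad/s.
Step 2 — Component impedances:
  Z1: Z = jωL = j·1615·0.000935 = 0 + j1.51 Ω
  Z2: Z = jωL = j·1615·0.00897 = 0 + j14.48 Ω
  Z3: Z = jωL = j·1615·0.0674 = 0 + j108.8 Ω
Step 3 — With the output port shorted to ground, the output series arm Z2 runs from the junction to ground; the shunt arm Z3 also runs from the junction to ground. They appear in parallel: Z3 || Z2 = 0 + j12.78 Ω.
Step 4 — Series with input arm Z1: Z_in = Z1 + (Z3 || Z2) = 0 + j14.29 Ω = 14.29∠90.0° Ω.

Z = 0 + j14.29 Ω = 14.29∠90.0° Ω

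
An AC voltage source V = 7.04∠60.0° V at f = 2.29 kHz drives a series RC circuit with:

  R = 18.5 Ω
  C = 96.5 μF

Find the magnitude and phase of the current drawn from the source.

Step 1 — Angular frequency: ω = 2π·f = 2π·2290 = 1.439e+04 rad/s.
Step 2 — Component impedances:
  R: Z = R = 18.5 Ω
  C: Z = 1/(jωC) = -j/(ω·C) = 0 - j0.7202 Ω
Step 3 — Series combination: Z_total = R + C = 18.5 - j0.7202 Ω = 18.51∠-2.2° Ω.
Step 4 — Source phasor: V = 7.04∠60.0° V = 3.52 + j6.097 V.
Step 5 — Ohm's law: I = V / Z_total = (3.52 + j6.097) / (18.5 - j0.7202) = 0.1772 + j0.3365 A.
Step 6 — Convert to polar: |I| = 0.3803 A, ∠I = 62.2°.

I = 0.3803∠62.2° A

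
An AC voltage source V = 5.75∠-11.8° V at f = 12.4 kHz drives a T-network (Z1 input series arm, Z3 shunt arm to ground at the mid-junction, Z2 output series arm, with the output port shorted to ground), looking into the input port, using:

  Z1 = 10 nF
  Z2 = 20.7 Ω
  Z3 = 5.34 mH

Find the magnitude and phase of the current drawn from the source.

Step 1 — Angular frequency: ω = 2π·f = 2π·1.24e+04 = 7.791e+04 rad/s.
Step 2 — Component impedances:
  Z1: Z = 1/(jωC) = -j/(ω·C) = 0 - j1284 Ω
  Z2: Z = R = 20.7 Ω
  Z3: Z = jωL = j·7.791e+04·0.00534 = 0 + j416 Ω
Step 3 — With the output port shorted to ground, the output series arm Z2 runs from the junction to ground; the shunt arm Z3 also runs from the junction to ground. They appear in parallel: Z3 || Z2 = 20.65 + j1.027 Ω.
Step 4 — Series with input arm Z1: Z_in = Z1 + (Z3 || Z2) = 20.65 - j1282 Ω = 1283∠-89.1° Ω.
Step 5 — Source phasor: V = 5.75∠-11.8° V = 5.628 - j1.176 V.
Step 6 — Ohm's law: I = V / Z_total = (5.628 - j1.176) / (20.65 - j1282) = 0.0009873 + j0.004373 A.
Step 7 — Convert to polar: |I| = 0.004483 A, ∠I = 77.3°.

I = 0.004483∠77.3° A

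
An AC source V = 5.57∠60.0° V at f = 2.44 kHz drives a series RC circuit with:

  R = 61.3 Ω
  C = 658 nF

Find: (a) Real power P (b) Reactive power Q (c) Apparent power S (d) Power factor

Step 1 — Angular frequency: ω = 2π·f = 2π·2440 = 1.533e+04 rad/s.
Step 2 — Component impedances:
  R: Z = R = 61.3 Ω
  C: Z = 1/(jωC) = -j/(ω·C) = 0 - j99.13 Ω
Step 3 — Series combination: Z_total = R + C = 61.3 - j99.13 Ω = 116.6∠-58.3° Ω.
Step 4 — Source phasor: V = 5.57∠60.0° V = 2.785 + j4.824 V.
Step 5 — Current: I = V / Z = -0.02263 + j0.04209 A = 0.04779∠118.3° A.
Step 6 — Complex power: S = V·I* = 0.14 - j0.2264 VA.
Step 7 — Real power: P = Re(S) = 0.14 W.
Step 8 — Reactive power: Q = Im(S) = -0.2264 VAR.
Step 9 — Apparent power: |S| = 0.2662 VA.
Step 10 — Power factor: PF = P/|S| = 0.5259 (leading).

(a) P = 0.14 W  (b) Q = -0.2264 VAR  (c) S = 0.2662 VA  (d) PF = 0.5259 (leading)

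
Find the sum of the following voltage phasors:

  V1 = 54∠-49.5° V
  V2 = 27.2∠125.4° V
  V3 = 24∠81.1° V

Step 1 — Convert each phasor to rectangular form:
  V1 = 54·(cos(-49.5°) + j·sin(-49.5°)) = 35.07 - j41.06 V
  V2 = 27.2·(cos(125.4°) + j·sin(125.4°)) = -15.76 + j22.17 V
  V3 = 24·(cos(81.1°) + j·sin(81.1°)) = 3.713 + j23.71 V
Step 2 — Sum components: V_total = 23.03 + j4.821 V.
Step 3 — Convert to polar: |V_total| = 23.53 V, ∠V_total = 11.8°.

V_total = 23.53∠11.8° V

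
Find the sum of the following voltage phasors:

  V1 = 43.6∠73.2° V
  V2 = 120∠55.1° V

Step 1 — Convert each phasor to rectangular form:
  V1 = 43.6·(cos(73.2°) + j·sin(73.2°)) = 12.6 + j41.74 V
  V2 = 120·(cos(55.1°) + j·sin(55.1°)) = 68.66 + j98.42 V
Step 2 — Sum components: V_total = 81.26 + j140.2 V.
Step 3 — Convert to polar: |V_total| = 162 V, ∠V_total = 59.9°.

V_total = 162∠59.9° V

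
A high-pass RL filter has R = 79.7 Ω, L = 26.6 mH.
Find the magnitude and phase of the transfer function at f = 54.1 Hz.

Step 1 — Angular frequency: ω = 2π·54.1 = 339.9 rad/s.
Step 2 — Transfer function: H(jω) = jωL/(R + jωL).
Step 3 — Numerator jωL = j·9.042; denominator R + jωL = 79.7 + j9.042.
Step 4 — H = 0.01271 + j0.112.
Step 5 — Magnitude: |H| = 0.1127 (-19.0 dB); phase: φ = 83.5°.

|H| = 0.1127 (-19.0 dB), φ = 83.5°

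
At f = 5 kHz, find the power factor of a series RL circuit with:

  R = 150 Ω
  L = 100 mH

Step 1 — Angular frequency: ω = 2π·f = 2π·5000 = 3.142e+04 rad/s.
Step 2 — Component impedances:
  R: Z = R = 150 Ω
  L: Z = jωL = j·3.142e+04·0.1 = 0 + j3142 Ω
Step 3 — Series combination: Z_total = R + L = 150 + j3142 Ω = 3145∠87.3° Ω.
Step 4 — Power factor: PF = cos(φ) = Re(Z)/|Z| = 150/3145 = 0.04769.
Step 5 — Type: Im(Z) = 3142 ⇒ lagging (phase φ = 87.3°).

PF = 0.04769 (lagging, φ = 87.3°)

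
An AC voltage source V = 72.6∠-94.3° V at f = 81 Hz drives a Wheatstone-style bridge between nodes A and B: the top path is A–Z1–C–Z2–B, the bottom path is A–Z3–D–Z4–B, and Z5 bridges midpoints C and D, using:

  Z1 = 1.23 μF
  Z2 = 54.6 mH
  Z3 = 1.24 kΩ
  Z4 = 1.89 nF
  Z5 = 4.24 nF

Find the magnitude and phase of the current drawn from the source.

Step 1 — Angular frequency: ω = 2π·f = 2π·81 = 508.9 rad/s.
Step 2 — Component impedances:
  Z1: Z = 1/(jωC) = -j/(ω·C) = 0 - j1597 Ω
  Z2: Z = jωL = j·508.9·0.0546 = 0 + j27.79 Ω
  Z3: Z = R = 1240 Ω
  Z4: Z = 1/(jωC) = -j/(ω·C) = 0 - j1.04e+06 Ω
  Z5: Z = 1/(jωC) = -j/(ω·C) = 0 - j4.634e+05 Ω
Step 3 — Bridge requires nodal analysis (the Z5 bridge couples midpoints C and D, so the two paths cannot be reduced to a simple series/parallel combination). Setting node B to ground and injecting 1 A at node A, the 3-node admittance system at A, C, D solves to V_A = Z_AB = 0.03017 - j1562 Ω = 1562∠-90.0° Ω.
Step 4 — Source phasor: V = 72.6∠-94.3° V = -5.443 - j72.4 V.
Step 5 — Ohm's law: I = V / Z_total = (-5.443 - j72.4) / (0.03017 - j1562) = 0.04635 - j0.003486 A.
Step 6 — Convert to polar: |I| = 0.04648 A, ∠I = -4.3°.

I = 0.04648∠-4.3° A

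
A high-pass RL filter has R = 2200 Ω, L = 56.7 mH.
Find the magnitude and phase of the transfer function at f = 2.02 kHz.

Step 1 — Angular frequency: ω = 2π·2020 = 1.269e+04 rad/s.
Step 2 — Transfer function: H(jω) = jωL/(R + jωL).
Step 3 — Numerator jωL = j·719.6; denominator R + jωL = 2200 + j719.6.
Step 4 — H = 0.09666 + j0.2955.
Step 5 — Magnitude: |H| = 0.3109 (-10.1 dB); phase: φ = 71.9°.

|H| = 0.3109 (-10.1 dB), φ = 71.9°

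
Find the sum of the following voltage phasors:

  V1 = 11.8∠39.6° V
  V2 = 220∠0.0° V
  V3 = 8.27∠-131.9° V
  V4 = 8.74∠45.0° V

Step 1 — Convert each phasor to rectangular form:
  V1 = 11.8·(cos(39.6°) + j·sin(39.6°)) = 9.092 + j7.522 V
  V2 = 220·(cos(0.0°) + j·sin(0.0°)) = 220 V
  V3 = 8.27·(cos(-131.9°) + j·sin(-131.9°)) = -5.523 - j6.155 V
  V4 = 8.74·(cos(45.0°) + j·sin(45.0°)) = 6.18 + j6.18 V
Step 2 — Sum components: V_total = 229.7 + j7.546 V.
Step 3 — Convert to polar: |V_total| = 229.9 V, ∠V_total = 1.9°.

V_total = 229.9∠1.9° V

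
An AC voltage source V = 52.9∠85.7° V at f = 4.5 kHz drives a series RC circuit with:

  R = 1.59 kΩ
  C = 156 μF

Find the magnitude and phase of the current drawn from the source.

Step 1 — Angular frequency: ω = 2π·f = 2π·4500 = 2.827e+04 rad/s.
Step 2 — Component impedances:
  R: Z = R = 1590 Ω
  C: Z = 1/(jωC) = -j/(ω·C) = 0 - j0.2267 Ω
Step 3 — Series combination: Z_total = R + C = 1590 - j0.2267 Ω = 1590∠-0.0° Ω.
Step 4 — Source phasor: V = 52.9∠85.7° V = 3.966 + j52.75 V.
Step 5 — Ohm's law: I = V / Z_total = (3.966 + j52.75) / (1590 - j0.2267) = 0.00249 + j0.03318 A.
Step 6 — Convert to polar: |I| = 0.03327 A, ∠I = 85.7°.

I = 0.03327∠85.7° A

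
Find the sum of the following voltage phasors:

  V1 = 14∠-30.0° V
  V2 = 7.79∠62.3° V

Step 1 — Convert each phasor to rectangular form:
  V1 = 14·(cos(-30.0°) + j·sin(-30.0°)) = 12.12 - j7 V
  V2 = 7.79·(cos(62.3°) + j·sin(62.3°)) = 3.621 + j6.897 V
Step 2 — Sum components: V_total = 15.75 - j0.1028 V.
Step 3 — Convert to polar: |V_total| = 15.75 V, ∠V_total = -0.4°.

V_total = 15.75∠-0.4° V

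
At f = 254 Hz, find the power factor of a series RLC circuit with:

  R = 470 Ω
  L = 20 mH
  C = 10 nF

Step 1 — Angular frequency: ω = 2π·f = 2π·254 = 1596 rad/s.
Step 2 — Component impedances:
  R: Z = R = 470 Ω
  L: Z = jωL = j·1596·0.02 = 0 + j31.92 Ω
  C: Z = 1/(jωC) = -j/(ω·C) = 0 - j6.266e+04 Ω
Step 3 — Series combination: Z_total = R + L + C = 470 - j6.263e+04 Ω = 6.263e+04∠-89.6° Ω.
Step 4 — Power factor: PF = cos(φ) = Re(Z)/|Z| = 470/6.263e+04 = 0.007504.
Step 5 — Type: Im(Z) = -6.263e+04 ⇒ leading (phase φ = -89.6°).

PF = 0.007504 (leading, φ = -89.6°)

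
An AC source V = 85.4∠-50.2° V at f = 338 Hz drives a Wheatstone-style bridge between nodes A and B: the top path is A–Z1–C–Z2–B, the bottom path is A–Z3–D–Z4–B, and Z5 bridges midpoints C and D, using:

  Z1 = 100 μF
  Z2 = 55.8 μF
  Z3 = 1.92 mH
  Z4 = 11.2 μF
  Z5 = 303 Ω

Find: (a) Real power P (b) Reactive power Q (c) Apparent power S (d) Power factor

Step 1 — Angular frequency: ω = 2π·f = 2π·338 = 2124 rad/s.
Step 2 — Component impedances:
  Z1: Z = 1/(jωC) = -j/(ω·C) = 0 - j4.709 Ω
  Z2: Z = 1/(jωC) = -j/(ω·C) = 0 - j8.439 Ω
  Z3: Z = jωL = j·2124·0.00192 = 0 + j4.078 Ω
  Z4: Z = 1/(jωC) = -j/(ω·C) = 0 - j42.04 Ω
  Z5: Z = R = 303 Ω
Step 3 — Bridge requires nodal analysis (the Z5 bridge couples midpoints C and D, so the two paths cannot be reduced to a simple series/parallel combination). Setting node B to ground and injecting 1 A at node A, the 3-node admittance system at A, C, D solves to V_A = Z_AB = 0.06822 - j9.765 Ω = 9.766∠-89.6° Ω.
Step 4 — Source phasor: V = 85.4∠-50.2° V = 54.67 - j65.61 V.
Step 5 — Current: I = V / Z = 6.758 + j5.551 A = 8.745∠39.4° A.
Step 6 — Complex power: S = V·I* = 5.217 - j746.8 VA.
Step 7 — Real power: P = Re(S) = 5.217 W.
Step 8 — Reactive power: Q = Im(S) = -746.8 VAR.
Step 9 — Apparent power: |S| = 746.8 VA.
Step 10 — Power factor: PF = P/|S| = 0.006985 (leading).

(a) P = 5.217 W  (b) Q = -746.8 VAR  (c) S = 746.8 VA  (d) PF = 0.006985 (leading)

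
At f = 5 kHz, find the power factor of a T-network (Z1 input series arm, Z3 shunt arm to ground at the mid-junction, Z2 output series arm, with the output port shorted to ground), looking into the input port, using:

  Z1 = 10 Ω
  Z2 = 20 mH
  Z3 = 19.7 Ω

Step 1 — Angular frequency: ω = 2π·f = 2π·5000 = 3.142e+04 rad/s.
Step 2 — Component impedances:
  Z1: Z = R = 10 Ω
  Z2: Z = jωL = j·3.142e+04·0.02 = 0 + j628.3 Ω
  Z3: Z = R = 19.7 Ω
Step 3 — With the output port shorted to ground, the output series arm Z2 runs from the junction to ground; the shunt arm Z3 also runs from the junction to ground. They appear in parallel: Z3 || Z2 = 19.68 + j0.6171 Ω.
Step 4 — Series with input arm Z1: Z_in = Z1 + (Z3 || Z2) = 29.68 + j0.6171 Ω = 29.69∠1.2° Ω.
Step 5 — Power factor: PF = cos(φ) = Re(Z)/|Z| = 29.681/29.687 = 0.9998.
Step 6 — Type: Im(Z) = 0.6171 ⇒ lagging (phase φ = 1.2°).

PF = 0.9998 (lagging, φ = 1.2°)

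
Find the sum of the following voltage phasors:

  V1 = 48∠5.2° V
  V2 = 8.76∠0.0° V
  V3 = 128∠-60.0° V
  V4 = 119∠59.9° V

Step 1 — Convert each phasor to rectangular form:
  V1 = 48·(cos(5.2°) + j·sin(5.2°)) = 47.8 + j4.35 V
  V2 = 8.76·(cos(0.0°) + j·sin(0.0°)) = 8.76 V
  V3 = 128·(cos(-60.0°) + j·sin(-60.0°)) = 64 - j110.9 V
  V4 = 119·(cos(59.9°) + j·sin(59.9°)) = 59.68 + j103 V
Step 2 — Sum components: V_total = 180.2 - j3.548 V.
Step 3 — Convert to polar: |V_total| = 180.3 V, ∠V_total = -1.1°.

V_total = 180.3∠-1.1° V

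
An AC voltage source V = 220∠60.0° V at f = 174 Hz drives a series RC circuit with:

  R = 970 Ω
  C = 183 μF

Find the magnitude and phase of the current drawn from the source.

Step 1 — Angular frequency: ω = 2π·f = 2π·174 = 1093 rad/s.
Step 2 — Component impedances:
  R: Z = R = 970 Ω
  C: Z = 1/(jωC) = -j/(ω·C) = 0 - j4.998 Ω
Step 3 — Series combination: Z_total = R + C = 970 - j4.998 Ω = 970∠-0.3° Ω.
Step 4 — Source phasor: V = 220∠60.0° V = 110 + j190.5 V.
Step 5 — Ohm's law: I = V / Z_total = (110 + j190.5) / (970 - j4.998) = 0.1124 + j0.197 A.
Step 6 — Convert to polar: |I| = 0.2268 A, ∠I = 60.3°.

I = 0.2268∠60.3° A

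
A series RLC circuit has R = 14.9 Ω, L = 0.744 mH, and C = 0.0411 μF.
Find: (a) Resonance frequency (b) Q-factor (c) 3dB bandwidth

Step 1 — Resonance condition Im(Z)=0 gives ω₀ = 1/√(LC).
Step 2 — ω₀ = 1/√(0.000744·4.11e-08) = 1.808e+05 rad/s.
Step 3 — f₀ = ω₀/(2π) = 2.878e+04 Hz.
Step 4 — Series Q: Q = ω₀L/R = 1.808e+05·0.000744/14.9 = 9.03.
Step 5 — 3dB bandwidth: Δω = ω₀/Q = 2.003e+04 rad/s; BW = Δω/(2π) = 3187 Hz.

(a) f₀ = 2.878e+04 Hz  (b) Q = 9.03  (c) BW = 3187 Hz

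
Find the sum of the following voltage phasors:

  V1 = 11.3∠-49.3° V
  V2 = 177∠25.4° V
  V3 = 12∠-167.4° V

Step 1 — Convert each phasor to rectangular form:
  V1 = 11.3·(cos(-49.3°) + j·sin(-49.3°)) = 7.369 - j8.567 V
  V2 = 177·(cos(25.4°) + j·sin(25.4°)) = 159.9 + j75.92 V
  V3 = 12·(cos(-167.4°) + j·sin(-167.4°)) = -11.71 - j2.618 V
Step 2 — Sum components: V_total = 155.5 + j64.74 V.
Step 3 — Convert to polar: |V_total| = 168.5 V, ∠V_total = 22.6°.

V_total = 168.5∠22.6° V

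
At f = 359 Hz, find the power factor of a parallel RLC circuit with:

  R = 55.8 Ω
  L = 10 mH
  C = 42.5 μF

Step 1 — Angular frequency: ω = 2π·f = 2π·359 = 2256 rad/s.
Step 2 — Component impedances:
  R: Z = R = 55.8 Ω
  L: Z = jωL = j·2256·0.01 = 0 + j22.56 Ω
  C: Z = 1/(jωC) = -j/(ω·C) = 0 - j10.43 Ω
Step 3 — Parallel combination: 1/Z_total = 1/R + 1/L + 1/C; Z_total = 6.02 - j17.31 Ω = 18.33∠-70.8° Ω.
Step 4 — Power factor: PF = cos(φ) = Re(Z)/|Z| = 6.0203/18.328 = 0.3285.
Step 5 — Type: Im(Z) = -17.31 ⇒ leading (phase φ = -70.8°).

PF = 0.3285 (leading, φ = -70.8°)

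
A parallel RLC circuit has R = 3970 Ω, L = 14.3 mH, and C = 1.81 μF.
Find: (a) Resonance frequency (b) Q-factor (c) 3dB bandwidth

Step 1 — Resonance: ω₀ = 1/√(LC) = 1/√(0.0143·1.81e-06) = 6216 rad/s.
Step 2 — f₀ = ω₀/(2π) = 989.3 Hz.
Step 3 — Parallel Q: Q = R/(ω₀L) = 3970/(6216·0.0143) = 44.66.
Step 4 — Bandwidth: Δω = ω₀/Q = 139.2 rad/s; BW = Δω/(2π) = 22.15 Hz.

(a) f₀ = 989.3 Hz  (b) Q = 44.66  (c) BW = 22.15 Hz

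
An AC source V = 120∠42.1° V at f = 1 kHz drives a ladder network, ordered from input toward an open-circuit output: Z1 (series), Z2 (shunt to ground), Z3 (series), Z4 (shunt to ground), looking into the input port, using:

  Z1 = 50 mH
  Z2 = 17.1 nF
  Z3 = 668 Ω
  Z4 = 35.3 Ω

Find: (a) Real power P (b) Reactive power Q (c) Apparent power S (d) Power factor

Step 1 — Angular frequency: ω = 2π·f = 2π·1000 = 6283 rad/s.
Step 2 — Component impedances:
  Z1: Z = jωL = j·6283·0.05 = 0 + j314.2 Ω
  Z2: Z = 1/(jωC) = -j/(ω·C) = 0 - j9307 Ω
  Z3: Z = R = 668 Ω
  Z4: Z = R = 35.3 Ω
Step 3 — Ladder network (open output): work backward from the far end, alternating series and parallel combinations. Z_in = 699.3 + j261.3 Ω = 746.5∠20.5° Ω.
Step 4 — Source phasor: V = 120∠42.1° V = 89.04 + j80.45 V.
Step 5 — Current: I = V / Z = 0.1494 + j0.0592 A = 0.1607∠21.6° A.
Step 6 — Complex power: S = V·I* = 18.07 + j6.752 VA.
Step 7 — Real power: P = Re(S) = 18.07 W.
Step 8 — Reactive power: Q = Im(S) = 6.752 VAR.
Step 9 — Apparent power: |S| = 19.29 VA.
Step 10 — Power factor: PF = P/|S| = 0.9367 (lagging).

(a) P = 18.07 W  (b) Q = 6.752 VAR  (c) S = 19.29 VA  (d) PF = 0.9367 (lagging)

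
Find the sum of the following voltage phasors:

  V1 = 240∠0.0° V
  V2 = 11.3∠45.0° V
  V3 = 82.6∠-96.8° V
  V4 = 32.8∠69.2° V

Step 1 — Convert each phasor to rectangular form:
  V1 = 240·(cos(0.0°) + j·sin(0.0°)) = 240 V
  V2 = 11.3·(cos(45.0°) + j·sin(45.0°)) = 7.99 + j7.99 V
  V3 = 82.6·(cos(-96.8°) + j·sin(-96.8°)) = -9.78 - j82.02 V
  V4 = 32.8·(cos(69.2°) + j·sin(69.2°)) = 11.65 + j30.66 V
Step 2 — Sum components: V_total = 249.9 - j43.37 V.
Step 3 — Convert to polar: |V_total| = 253.6 V, ∠V_total = -9.8°.

V_total = 253.6∠-9.8° V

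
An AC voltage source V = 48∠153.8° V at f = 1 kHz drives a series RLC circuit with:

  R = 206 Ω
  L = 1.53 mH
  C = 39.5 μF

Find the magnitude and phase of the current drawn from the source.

Step 1 — Angular frequency: ω = 2π·f = 2π·1000 = 6283 rad/s.
Step 2 — Component impedances:
  R: Z = R = 206 Ω
  L: Z = jωL = j·6283·0.00153 = 0 + j9.613 Ω
  C: Z = 1/(jωC) = -j/(ω·C) = 0 - j4.029 Ω
Step 3 — Series combination: Z_total = R + L + C = 206 + j5.584 Ω = 206.1∠1.6° Ω.
Step 4 — Source phasor: V = 48∠153.8° V = -43.07 + j21.19 V.
Step 5 — Ohm's law: I = V / Z_total = (-43.07 + j21.19) / (206 + j5.584) = -0.2061 + j0.1085 A.
Step 6 — Convert to polar: |I| = 0.2329 A, ∠I = 152.2°.

I = 0.2329∠152.2° A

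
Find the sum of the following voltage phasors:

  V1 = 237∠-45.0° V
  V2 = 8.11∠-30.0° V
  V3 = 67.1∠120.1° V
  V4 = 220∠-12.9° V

Step 1 — Convert each phasor to rectangular form:
  V1 = 237·(cos(-45.0°) + j·sin(-45.0°)) = 167.6 - j167.6 V
  V2 = 8.11·(cos(-30.0°) + j·sin(-30.0°)) = 7.023 - j4.055 V
  V3 = 67.1·(cos(120.1°) + j·sin(120.1°)) = -33.65 + j58.05 V
  V4 = 220·(cos(-12.9°) + j·sin(-12.9°)) = 214.4 - j49.12 V
Step 2 — Sum components: V_total = 355.4 - j162.7 V.
Step 3 — Convert to polar: |V_total| = 390.9 V, ∠V_total = -24.6°.

V_total = 390.9∠-24.6° V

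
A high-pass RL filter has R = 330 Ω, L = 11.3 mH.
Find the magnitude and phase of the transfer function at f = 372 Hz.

Step 1 — Angular frequency: ω = 2π·372 = 2337 rad/s.
Step 2 — Transfer function: H(jω) = jωL/(R + jωL).
Step 3 — Numerator jωL = j·26.41; denominator R + jωL = 330 + j26.41.
Step 4 — H = 0.006365 + j0.07953.
Step 5 — Magnitude: |H| = 0.07978 (-22.0 dB); phase: φ = 85.4°.

|H| = 0.07978 (-22.0 dB), φ = 85.4°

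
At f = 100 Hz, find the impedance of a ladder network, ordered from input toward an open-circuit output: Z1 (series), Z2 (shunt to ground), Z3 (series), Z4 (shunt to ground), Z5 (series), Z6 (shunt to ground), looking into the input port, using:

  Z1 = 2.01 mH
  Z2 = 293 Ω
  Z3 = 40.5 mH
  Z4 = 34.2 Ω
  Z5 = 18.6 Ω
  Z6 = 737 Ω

Step 1 — Angular frequency: ω = 2π·f = 2π·100 = 628.3 rad/s.
Step 2 — Component impedances:
  Z1: Z = jωL = j·628.3·0.00201 = 0 + j1.263 Ω
  Z2: Z = R = 293 Ω
  Z3: Z = jωL = j·628.3·0.0405 = 0 + j25.45 Ω
  Z4: Z = R = 34.2 Ω
  Z5: Z = R = 18.6 Ω
  Z6: Z = R = 737 Ω
Step 3 — Ladder network (open output): work backward from the far end, alternating series and parallel combinations. Z_in = 31.03 + j21.73 Ω = 37.88∠35.0° Ω.

Z = 31.03 + j21.73 Ω = 37.88∠35.0° Ω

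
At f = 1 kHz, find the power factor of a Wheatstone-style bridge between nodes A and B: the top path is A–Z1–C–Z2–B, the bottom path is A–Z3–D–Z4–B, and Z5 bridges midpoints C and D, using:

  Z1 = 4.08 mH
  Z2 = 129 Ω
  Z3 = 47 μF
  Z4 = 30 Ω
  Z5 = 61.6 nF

Step 1 — Angular frequency: ω = 2π·f = 2π·1000 = 6283 rad/s.
Step 2 — Component impedances:
  Z1: Z = jωL = j·6283·0.00408 = 0 + j25.64 Ω
  Z2: Z = R = 129 Ω
  Z3: Z = 1/(jωC) = -j/(ω·C) = 0 - j3.386 Ω
  Z4: Z = R = 30 Ω
  Z5: Z = 1/(jωC) = -j/(ω·C) = 0 - j2584 Ω
Step 3 — Bridge requires nodal analysis (the Z5 bridge couples midpoints C and D, so the two paths cannot be reduced to a simple series/parallel combination). Setting node B to ground and injecting 1 A at node A, the 3-node admittance system at A, C, D solves to V_A = Z_AB = 24.7 - j1.345 Ω = 24.74∠-3.1° Ω.
Step 4 — Power factor: PF = cos(φ) = Re(Z)/|Z| = 24.701/24.737 = 0.9985.
Step 5 — Type: Im(Z) = -1.345 ⇒ leading (phase φ = -3.1°).

PF = 0.9985 (leading, φ = -3.1°)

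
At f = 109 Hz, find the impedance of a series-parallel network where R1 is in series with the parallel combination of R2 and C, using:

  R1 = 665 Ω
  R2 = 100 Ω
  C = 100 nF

Step 1 — Angular frequency: ω = 2π·f = 2π·109 = 684.9 rad/s.
Step 2 — Component impedances:
  R1: Z = R = 665 Ω
  R2: Z = R = 100 Ω
  C: Z = 1/(jωC) = -j/(ω·C) = 0 - j1.46e+04 Ω
Step 3 — Parallel branch: R2 || C = 1/(1/R2 + 1/C) = 100 - j0.6848 Ω.
Step 4 — Series with R1: Z_total = R1 + (R2 || C) = 765 - j0.6848 Ω = 765∠-0.1° Ω.

Z = 765 - j0.6848 Ω = 765∠-0.1° Ω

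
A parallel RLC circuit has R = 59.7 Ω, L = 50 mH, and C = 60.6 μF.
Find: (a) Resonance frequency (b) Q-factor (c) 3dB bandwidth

Step 1 — Resonance: ω₀ = 1/√(LC) = 1/√(0.05·6.06e-05) = 574.5 rad/s.
Step 2 — f₀ = ω₀/(2π) = 91.43 Hz.
Step 3 — Parallel Q: Q = R/(ω₀L) = 59.7/(574.5·0.05) = 2.078.
Step 4 — Bandwidth: Δω = ω₀/Q = 276.4 rad/s; BW = Δω/(2π) = 43.99 Hz.

(a) f₀ = 91.43 Hz  (b) Q = 2.078  (c) BW = 43.99 Hz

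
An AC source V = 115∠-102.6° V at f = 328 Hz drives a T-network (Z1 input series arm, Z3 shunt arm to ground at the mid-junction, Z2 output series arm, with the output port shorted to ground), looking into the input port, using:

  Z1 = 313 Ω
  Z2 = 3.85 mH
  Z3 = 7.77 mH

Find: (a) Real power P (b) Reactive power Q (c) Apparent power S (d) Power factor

Step 1 — Angular frequency: ω = 2π·f = 2π·328 = 2061 rad/s.
Step 2 — Component impedances:
  Z1: Z = R = 313 Ω
  Z2: Z = jωL = j·2061·0.00385 = 0 + j7.934 Ω
  Z3: Z = jωL = j·2061·0.00777 = 0 + j16.01 Ω
Step 3 — With the output port shorted to ground, the output series arm Z2 runs from the junction to ground; the shunt arm Z3 also runs from the junction to ground. They appear in parallel: Z3 || Z2 = 0 + j5.306 Ω.
Step 4 — Series with input arm Z1: Z_in = Z1 + (Z3 || Z2) = 313 + j5.306 Ω = 313∠1.0° Ω.
Step 5 — Source phasor: V = 115∠-102.6° V = -25.09 - j112.2 V.
Step 6 — Current: I = V / Z = -0.0862 - j0.3571 A = 0.3674∠-103.6° A.
Step 7 — Complex power: S = V·I* = 42.24 + j0.716 VA.
Step 8 — Real power: P = Re(S) = 42.24 W.
Step 9 — Reactive power: Q = Im(S) = 0.716 VAR.
Step 10 — Apparent power: |S| = 42.25 VA.
Step 11 — Power factor: PF = P/|S| = 0.9999 (lagging).

(a) P = 42.24 W  (b) Q = 0.716 VAR  (c) S = 42.25 VA  (d) PF = 0.9999 (lagging)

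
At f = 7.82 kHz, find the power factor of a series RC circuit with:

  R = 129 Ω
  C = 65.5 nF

Step 1 — Angular frequency: ω = 2π·f = 2π·7820 = 4.913e+04 rad/s.
Step 2 — Component impedances:
  R: Z = R = 129 Ω
  C: Z = 1/(jωC) = -j/(ω·C) = 0 - j310.7 Ω
Step 3 — Series combination: Z_total = R + C = 129 - j310.7 Ω = 336.4∠-67.5° Ω.
Step 4 — Power factor: PF = cos(φ) = Re(Z)/|Z| = 129/336.44 = 0.3834.
Step 5 — Type: Im(Z) = -310.7 ⇒ leading (phase φ = -67.5°).

PF = 0.3834 (leading, φ = -67.5°)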